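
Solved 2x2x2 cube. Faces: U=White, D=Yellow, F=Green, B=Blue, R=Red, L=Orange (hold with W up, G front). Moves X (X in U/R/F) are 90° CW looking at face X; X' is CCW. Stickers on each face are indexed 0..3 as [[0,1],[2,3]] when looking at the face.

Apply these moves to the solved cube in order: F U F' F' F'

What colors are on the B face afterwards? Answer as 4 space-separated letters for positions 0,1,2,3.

After move 1 (F): F=GGGG U=WWOO R=WRWR D=RRYY L=OYOY
After move 2 (U): U=OWOW F=WRGG R=BBWR B=OYBB L=GGOY
After move 3 (F'): F=RGWG U=OWBW R=RBRR D=GYYY L=GWOO
After move 4 (F'): F=GGRW U=OWRR R=YBGR D=WOYY L=GWOB
After move 5 (F'): F=GWGR U=OWYG R=OBWR D=WBYY L=GROR
Query: B face = OYBB

Answer: O Y B B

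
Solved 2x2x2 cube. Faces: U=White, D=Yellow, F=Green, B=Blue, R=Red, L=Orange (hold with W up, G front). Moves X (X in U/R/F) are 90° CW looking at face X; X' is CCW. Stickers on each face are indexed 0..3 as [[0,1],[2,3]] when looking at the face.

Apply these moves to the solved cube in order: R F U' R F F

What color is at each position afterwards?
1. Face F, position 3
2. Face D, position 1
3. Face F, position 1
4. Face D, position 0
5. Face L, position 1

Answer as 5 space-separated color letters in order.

After move 1 (R): R=RRRR U=WGWG F=GYGY D=YBYB B=WBWB
After move 2 (F): F=GGYY U=WGOO R=WRGR D=RRYB L=OYOB
After move 3 (U'): U=GOWO F=OYYY R=GGGR B=WRWB L=WBOB
After move 4 (R): R=GGRG U=GYWY F=ORYB D=RWYW B=OROB
After move 5 (F): F=YOBR U=GYBB R=WGYG D=RGYW L=WROW
After move 6 (F): F=BYRO U=GYWR R=BGBG D=YWYW L=WROG
Query 1: F[3] = O
Query 2: D[1] = W
Query 3: F[1] = Y
Query 4: D[0] = Y
Query 5: L[1] = R

Answer: O W Y Y R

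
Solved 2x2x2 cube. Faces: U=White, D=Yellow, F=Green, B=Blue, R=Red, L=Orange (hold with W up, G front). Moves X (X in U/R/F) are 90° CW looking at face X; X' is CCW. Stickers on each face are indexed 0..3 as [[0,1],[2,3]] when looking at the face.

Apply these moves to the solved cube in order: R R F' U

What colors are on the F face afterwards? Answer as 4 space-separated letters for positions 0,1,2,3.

Answer: W R G G

Derivation:
After move 1 (R): R=RRRR U=WGWG F=GYGY D=YBYB B=WBWB
After move 2 (R): R=RRRR U=WYWY F=GBGB D=YWYW B=GBGB
After move 3 (F'): F=BBGG U=WYRR R=WRYR D=OOYW L=OYOW
After move 4 (U): U=RWRY F=WRGG R=GBYR B=OYGB L=BBOW
Query: F face = WRGG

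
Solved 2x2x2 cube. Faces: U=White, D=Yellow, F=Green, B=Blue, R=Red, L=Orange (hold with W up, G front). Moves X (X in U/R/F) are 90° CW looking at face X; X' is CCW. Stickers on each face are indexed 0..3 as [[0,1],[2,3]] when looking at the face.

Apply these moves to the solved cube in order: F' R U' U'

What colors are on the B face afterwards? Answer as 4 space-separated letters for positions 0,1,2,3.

Answer: G O W B

Derivation:
After move 1 (F'): F=GGGG U=WWRR R=YRYR D=OOYY L=OWOW
After move 2 (R): R=YYRR U=WGRG F=GOGY D=OBYB B=RBWB
After move 3 (U'): U=GGWR F=OWGY R=GORR B=YYWB L=RBOW
After move 4 (U'): U=GRGW F=RBGY R=OWRR B=GOWB L=YYOW
Query: B face = GOWB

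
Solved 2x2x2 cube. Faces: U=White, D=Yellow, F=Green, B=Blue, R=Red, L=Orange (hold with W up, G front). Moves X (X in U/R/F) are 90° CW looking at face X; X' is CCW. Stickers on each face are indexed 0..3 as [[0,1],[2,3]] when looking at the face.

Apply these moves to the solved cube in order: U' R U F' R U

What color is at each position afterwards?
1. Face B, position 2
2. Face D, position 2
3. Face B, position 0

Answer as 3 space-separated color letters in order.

Answer: W Y O

Derivation:
After move 1 (U'): U=WWWW F=OOGG R=GGRR B=RRBB L=BBOO
After move 2 (R): R=RGRG U=WOWG F=OYGY D=YBYR B=WRWB
After move 3 (U): U=WWGO F=RGGY R=WRRG B=BBWB L=OYOO
After move 4 (F'): F=GYRG U=WWWR R=BRYG D=YOYR L=OOOG
After move 5 (R): R=YBGR U=WYWG F=GORR D=YWYB B=RBWB
After move 6 (U): U=WWGY F=YBRR R=RBGR B=OOWB L=GOOG
Query 1: B[2] = W
Query 2: D[2] = Y
Query 3: B[0] = O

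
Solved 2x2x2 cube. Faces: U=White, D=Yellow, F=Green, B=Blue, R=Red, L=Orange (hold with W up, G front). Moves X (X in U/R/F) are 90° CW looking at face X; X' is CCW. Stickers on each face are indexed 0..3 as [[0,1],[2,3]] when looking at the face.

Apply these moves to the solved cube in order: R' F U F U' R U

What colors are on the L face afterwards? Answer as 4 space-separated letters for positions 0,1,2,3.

Answer: G Y O R

Derivation:
After move 1 (R'): R=RRRR U=WBWB F=GWGW D=YGYG B=YBYB
After move 2 (F): F=GGWW U=WBOO R=WRBR D=RRYG L=OYOG
After move 3 (U): U=OWOB F=WRWW R=YBBR B=OYYB L=GGOG
After move 4 (F): F=WWWR U=OWGG R=OBBR D=BYYG L=GROR
After move 5 (U'): U=WGOG F=GRWR R=WWBR B=OBYB L=OYOR
After move 6 (R): R=BWRW U=WROR F=GYWG D=BYYO B=GBGB
After move 7 (U): U=OWRR F=BWWG R=GBRW B=OYGB L=GYOR
Query: L face = GYOR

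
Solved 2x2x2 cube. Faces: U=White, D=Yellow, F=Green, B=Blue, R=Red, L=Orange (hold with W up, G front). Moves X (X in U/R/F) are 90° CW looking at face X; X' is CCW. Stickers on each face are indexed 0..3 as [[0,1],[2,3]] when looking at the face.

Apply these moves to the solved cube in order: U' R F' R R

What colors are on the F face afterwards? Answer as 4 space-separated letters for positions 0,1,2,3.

After move 1 (U'): U=WWWW F=OOGG R=GGRR B=RRBB L=BBOO
After move 2 (R): R=RGRG U=WOWG F=OYGY D=YBYR B=WRWB
After move 3 (F'): F=YYOG U=WORR R=BGYG D=BOYR L=BGOW
After move 4 (R): R=YBGG U=WYRG F=YOOR D=BWYW B=RROB
After move 5 (R): R=GYGB U=WORR F=YWOW D=BOYR B=GRYB
Query: F face = YWOW

Answer: Y W O W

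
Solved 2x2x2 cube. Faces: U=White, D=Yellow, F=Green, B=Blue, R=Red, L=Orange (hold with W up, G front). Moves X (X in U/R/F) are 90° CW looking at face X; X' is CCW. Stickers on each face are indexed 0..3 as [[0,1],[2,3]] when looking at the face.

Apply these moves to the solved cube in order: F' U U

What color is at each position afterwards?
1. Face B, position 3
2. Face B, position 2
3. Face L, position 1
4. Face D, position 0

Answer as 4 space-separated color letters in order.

After move 1 (F'): F=GGGG U=WWRR R=YRYR D=OOYY L=OWOW
After move 2 (U): U=RWRW F=YRGG R=BBYR B=OWBB L=GGOW
After move 3 (U): U=RRWW F=BBGG R=OWYR B=GGBB L=YROW
Query 1: B[3] = B
Query 2: B[2] = B
Query 3: L[1] = R
Query 4: D[0] = O

Answer: B B R O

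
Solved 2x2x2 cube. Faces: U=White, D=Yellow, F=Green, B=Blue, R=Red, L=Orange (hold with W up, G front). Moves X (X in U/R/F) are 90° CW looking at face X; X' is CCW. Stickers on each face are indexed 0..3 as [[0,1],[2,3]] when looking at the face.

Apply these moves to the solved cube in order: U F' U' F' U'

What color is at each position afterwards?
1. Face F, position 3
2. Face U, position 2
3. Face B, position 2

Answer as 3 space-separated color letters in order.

Answer: R W B

Derivation:
After move 1 (U): U=WWWW F=RRGG R=BBRR B=OOBB L=GGOO
After move 2 (F'): F=RGRG U=WWBR R=YBYR D=GOYY L=GWOW
After move 3 (U'): U=WRWB F=GWRG R=RGYR B=YBBB L=OOOW
After move 4 (F'): F=WGGR U=WRRY R=OGGR D=OWYY L=OBOW
After move 5 (U'): U=RYWR F=OBGR R=WGGR B=OGBB L=YBOW
Query 1: F[3] = R
Query 2: U[2] = W
Query 3: B[2] = B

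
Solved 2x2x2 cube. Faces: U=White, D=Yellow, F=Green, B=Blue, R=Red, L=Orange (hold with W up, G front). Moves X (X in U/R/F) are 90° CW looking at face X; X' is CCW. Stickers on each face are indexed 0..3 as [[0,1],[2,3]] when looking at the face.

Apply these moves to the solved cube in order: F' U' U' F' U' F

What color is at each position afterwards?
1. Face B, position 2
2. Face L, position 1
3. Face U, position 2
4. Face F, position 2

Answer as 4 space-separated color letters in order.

Answer: B R W G

Derivation:
After move 1 (F'): F=GGGG U=WWRR R=YRYR D=OOYY L=OWOW
After move 2 (U'): U=WRWR F=OWGG R=GGYR B=YRBB L=BBOW
After move 3 (U'): U=RRWW F=BBGG R=OWYR B=GGBB L=YROW
After move 4 (F'): F=BGBG U=RROY R=OWOR D=RWYY L=YWOW
After move 5 (U'): U=RYRO F=YWBG R=BGOR B=OWBB L=GGOW
After move 6 (F): F=BYGW U=RYWG R=RGOR D=OBYY L=GROW
Query 1: B[2] = B
Query 2: L[1] = R
Query 3: U[2] = W
Query 4: F[2] = G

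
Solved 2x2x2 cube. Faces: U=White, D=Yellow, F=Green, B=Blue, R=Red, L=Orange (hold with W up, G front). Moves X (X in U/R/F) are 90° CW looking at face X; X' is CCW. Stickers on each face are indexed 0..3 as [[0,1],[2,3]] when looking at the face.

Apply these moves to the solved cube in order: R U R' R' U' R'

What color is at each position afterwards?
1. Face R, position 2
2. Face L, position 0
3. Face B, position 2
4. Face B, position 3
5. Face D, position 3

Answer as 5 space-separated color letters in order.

Answer: R Y W B O

Derivation:
After move 1 (R): R=RRRR U=WGWG F=GYGY D=YBYB B=WBWB
After move 2 (U): U=WWGG F=RRGY R=WBRR B=OOWB L=GYOO
After move 3 (R'): R=BRWR U=WWGO F=RWGG D=YRYY B=BOBB
After move 4 (R'): R=RRBW U=WBGB F=RWGO D=YWYG B=YORB
After move 5 (U'): U=BBWG F=GYGO R=RWBW B=RRRB L=YOOO
After move 6 (R'): R=WWRB U=BRWR F=GBGG D=YYYO B=GRWB
Query 1: R[2] = R
Query 2: L[0] = Y
Query 3: B[2] = W
Query 4: B[3] = B
Query 5: D[3] = O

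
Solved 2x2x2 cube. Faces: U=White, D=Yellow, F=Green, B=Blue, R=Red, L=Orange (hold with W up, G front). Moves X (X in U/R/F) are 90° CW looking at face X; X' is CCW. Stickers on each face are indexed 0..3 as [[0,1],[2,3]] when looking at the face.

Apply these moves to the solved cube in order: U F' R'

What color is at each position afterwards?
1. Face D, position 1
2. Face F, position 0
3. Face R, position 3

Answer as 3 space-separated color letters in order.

Answer: G R Y

Derivation:
After move 1 (U): U=WWWW F=RRGG R=BBRR B=OOBB L=GGOO
After move 2 (F'): F=RGRG U=WWBR R=YBYR D=GOYY L=GWOW
After move 3 (R'): R=BRYY U=WBBO F=RWRR D=GGYG B=YOOB
Query 1: D[1] = G
Query 2: F[0] = R
Query 3: R[3] = Y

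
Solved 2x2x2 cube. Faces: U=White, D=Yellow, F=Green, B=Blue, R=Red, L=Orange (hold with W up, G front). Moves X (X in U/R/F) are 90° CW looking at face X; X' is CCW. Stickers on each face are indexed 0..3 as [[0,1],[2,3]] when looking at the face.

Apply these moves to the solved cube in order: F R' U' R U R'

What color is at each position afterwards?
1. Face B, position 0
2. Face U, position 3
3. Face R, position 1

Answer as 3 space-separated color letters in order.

Answer: R Y W

Derivation:
After move 1 (F): F=GGGG U=WWOO R=WRWR D=RRYY L=OYOY
After move 2 (R'): R=RRWW U=WBOB F=GWGO D=RGYG B=YBRB
After move 3 (U'): U=BBWO F=OYGO R=GWWW B=RRRB L=YBOY
After move 4 (R): R=WGWW U=BYWO F=OGGG D=RRYR B=ORBB
After move 5 (U): U=WBOY F=WGGG R=ORWW B=YBBB L=OGOY
After move 6 (R'): R=RWOW U=WBOY F=WBGY D=RGYG B=RBRB
Query 1: B[0] = R
Query 2: U[3] = Y
Query 3: R[1] = W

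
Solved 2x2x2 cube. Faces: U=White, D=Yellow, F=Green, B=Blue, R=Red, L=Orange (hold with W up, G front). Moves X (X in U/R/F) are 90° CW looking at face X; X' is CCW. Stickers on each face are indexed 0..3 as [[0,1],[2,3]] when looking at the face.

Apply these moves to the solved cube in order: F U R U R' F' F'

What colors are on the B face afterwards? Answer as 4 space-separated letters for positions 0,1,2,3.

Answer: O G B B

Derivation:
After move 1 (F): F=GGGG U=WWOO R=WRWR D=RRYY L=OYOY
After move 2 (U): U=OWOW F=WRGG R=BBWR B=OYBB L=GGOY
After move 3 (R): R=WBRB U=OROG F=WRGY D=RBYO B=WYWB
After move 4 (U): U=OOGR F=WBGY R=WYRB B=GGWB L=WROY
After move 5 (R'): R=YBWR U=OWGG F=WOGR D=RBYY B=OGBB
After move 6 (F'): F=ORWG U=OWYW R=BBRR D=RYYY L=WGOG
After move 7 (F'): F=RGOW U=OWBR R=YBRR D=GGYY L=WWOY
Query: B face = OGBB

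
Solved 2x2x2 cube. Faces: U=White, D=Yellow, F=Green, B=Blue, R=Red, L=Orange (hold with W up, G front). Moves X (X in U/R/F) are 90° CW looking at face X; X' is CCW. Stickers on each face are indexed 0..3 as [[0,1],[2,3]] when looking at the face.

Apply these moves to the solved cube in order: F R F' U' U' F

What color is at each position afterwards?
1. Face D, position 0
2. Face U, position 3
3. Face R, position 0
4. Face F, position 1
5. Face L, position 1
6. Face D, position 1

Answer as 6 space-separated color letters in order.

After move 1 (F): F=GGGG U=WWOO R=WRWR D=RRYY L=OYOY
After move 2 (R): R=WWRR U=WGOG F=GRGY D=RBYB B=OBWB
After move 3 (F'): F=RYGG U=WGWR R=BWRR D=YYYB L=OGOO
After move 4 (U'): U=GRWW F=OGGG R=RYRR B=BWWB L=OBOO
After move 5 (U'): U=RWGW F=OBGG R=OGRR B=RYWB L=BWOO
After move 6 (F): F=GOGB U=RWOW R=GGWR D=ROYB L=BYOY
Query 1: D[0] = R
Query 2: U[3] = W
Query 3: R[0] = G
Query 4: F[1] = O
Query 5: L[1] = Y
Query 6: D[1] = O

Answer: R W G O Y O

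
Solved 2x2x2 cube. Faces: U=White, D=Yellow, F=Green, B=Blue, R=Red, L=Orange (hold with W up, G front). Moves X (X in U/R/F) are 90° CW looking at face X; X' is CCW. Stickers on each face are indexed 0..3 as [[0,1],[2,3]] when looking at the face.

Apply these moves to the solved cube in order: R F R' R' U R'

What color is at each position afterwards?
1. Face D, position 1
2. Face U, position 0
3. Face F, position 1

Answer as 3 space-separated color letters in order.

After move 1 (R): R=RRRR U=WGWG F=GYGY D=YBYB B=WBWB
After move 2 (F): F=GGYY U=WGOO R=WRGR D=RRYB L=OYOB
After move 3 (R'): R=RRWG U=WWOW F=GGYO D=RGYY B=BBRB
After move 4 (R'): R=RGRW U=WROB F=GWYW D=RGYO B=YBGB
After move 5 (U): U=OWBR F=RGYW R=YBRW B=OYGB L=GWOB
After move 6 (R'): R=BWYR U=OGBO F=RWYR D=RGYW B=OYGB
Query 1: D[1] = G
Query 2: U[0] = O
Query 3: F[1] = W

Answer: G O W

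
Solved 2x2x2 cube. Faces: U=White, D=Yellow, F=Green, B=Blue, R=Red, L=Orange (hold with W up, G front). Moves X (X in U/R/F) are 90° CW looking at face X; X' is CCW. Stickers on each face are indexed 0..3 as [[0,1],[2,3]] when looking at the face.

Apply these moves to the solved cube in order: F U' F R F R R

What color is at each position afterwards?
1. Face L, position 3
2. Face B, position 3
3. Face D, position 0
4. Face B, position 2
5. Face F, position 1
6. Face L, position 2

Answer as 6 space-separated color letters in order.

After move 1 (F): F=GGGG U=WWOO R=WRWR D=RRYY L=OYOY
After move 2 (U'): U=WOWO F=OYGG R=GGWR B=WRBB L=BBOY
After move 3 (F): F=GOGY U=WOYB R=WGOR D=WGYY L=BROR
After move 4 (R): R=OWRG U=WOYY F=GGGY D=WBYW B=BROB
After move 5 (F): F=GGYG U=WORR R=YWYG D=ROYW L=BWOB
After move 6 (R): R=YYGW U=WGRG F=GOYW D=ROYB B=RROB
After move 7 (R): R=GYWY U=WORW F=GOYB D=ROYR B=GRGB
Query 1: L[3] = B
Query 2: B[3] = B
Query 3: D[0] = R
Query 4: B[2] = G
Query 5: F[1] = O
Query 6: L[2] = O

Answer: B B R G O O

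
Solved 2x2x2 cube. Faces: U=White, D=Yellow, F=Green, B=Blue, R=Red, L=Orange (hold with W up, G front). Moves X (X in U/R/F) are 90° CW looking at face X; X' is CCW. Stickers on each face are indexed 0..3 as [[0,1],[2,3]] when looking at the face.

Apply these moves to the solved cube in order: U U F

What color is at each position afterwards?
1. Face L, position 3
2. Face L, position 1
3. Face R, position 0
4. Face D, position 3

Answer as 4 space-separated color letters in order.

After move 1 (U): U=WWWW F=RRGG R=BBRR B=OOBB L=GGOO
After move 2 (U): U=WWWW F=BBGG R=OORR B=GGBB L=RROO
After move 3 (F): F=GBGB U=WWOR R=WOWR D=ROYY L=RYOY
Query 1: L[3] = Y
Query 2: L[1] = Y
Query 3: R[0] = W
Query 4: D[3] = Y

Answer: Y Y W Y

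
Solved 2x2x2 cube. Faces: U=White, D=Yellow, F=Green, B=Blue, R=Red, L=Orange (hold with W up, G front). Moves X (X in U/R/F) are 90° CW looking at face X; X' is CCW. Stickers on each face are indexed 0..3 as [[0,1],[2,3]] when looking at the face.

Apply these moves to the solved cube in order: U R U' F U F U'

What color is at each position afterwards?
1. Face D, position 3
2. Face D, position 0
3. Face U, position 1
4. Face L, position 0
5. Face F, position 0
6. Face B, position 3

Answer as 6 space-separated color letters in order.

After move 1 (U): U=WWWW F=RRGG R=BBRR B=OOBB L=GGOO
After move 2 (R): R=RBRB U=WRWG F=RYGY D=YBYO B=WOWB
After move 3 (U'): U=RGWW F=GGGY R=RYRB B=RBWB L=WOOO
After move 4 (F): F=GGYG U=RGOO R=WYWB D=RRYO L=WYOB
After move 5 (U): U=OROG F=WYYG R=RBWB B=WYWB L=GGOB
After move 6 (F): F=YWGY U=ORBG R=OBGB D=WRYO L=GROR
After move 7 (U'): U=RGOB F=GRGY R=YWGB B=OBWB L=WYOR
Query 1: D[3] = O
Query 2: D[0] = W
Query 3: U[1] = G
Query 4: L[0] = W
Query 5: F[0] = G
Query 6: B[3] = B

Answer: O W G W G B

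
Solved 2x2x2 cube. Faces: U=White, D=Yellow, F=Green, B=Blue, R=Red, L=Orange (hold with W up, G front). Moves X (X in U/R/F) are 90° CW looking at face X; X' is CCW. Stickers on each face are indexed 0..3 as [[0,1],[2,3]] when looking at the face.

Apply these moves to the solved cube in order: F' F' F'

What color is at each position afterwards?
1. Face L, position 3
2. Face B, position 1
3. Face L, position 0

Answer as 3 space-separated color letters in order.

Answer: Y B O

Derivation:
After move 1 (F'): F=GGGG U=WWRR R=YRYR D=OOYY L=OWOW
After move 2 (F'): F=GGGG U=WWYY R=OROR D=WWYY L=OROR
After move 3 (F'): F=GGGG U=WWOO R=WRWR D=RRYY L=OYOY
Query 1: L[3] = Y
Query 2: B[1] = B
Query 3: L[0] = O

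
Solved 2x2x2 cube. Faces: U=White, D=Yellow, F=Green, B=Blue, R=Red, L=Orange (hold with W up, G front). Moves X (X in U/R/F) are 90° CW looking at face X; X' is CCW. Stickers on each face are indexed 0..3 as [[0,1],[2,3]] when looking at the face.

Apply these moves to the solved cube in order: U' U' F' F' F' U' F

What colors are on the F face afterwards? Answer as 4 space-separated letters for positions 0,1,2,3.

After move 1 (U'): U=WWWW F=OOGG R=GGRR B=RRBB L=BBOO
After move 2 (U'): U=WWWW F=BBGG R=OORR B=GGBB L=RROO
After move 3 (F'): F=BGBG U=WWOR R=YOYR D=ROYY L=RWOW
After move 4 (F'): F=GGBB U=WWYY R=OORR D=WWYY L=RROO
After move 5 (F'): F=GBGB U=WWOR R=WOWR D=ROYY L=RYOY
After move 6 (U'): U=WRWO F=RYGB R=GBWR B=WOBB L=GGOY
After move 7 (F): F=GRBY U=WRYG R=WBOR D=WGYY L=GROO
Query: F face = GRBY

Answer: G R B Y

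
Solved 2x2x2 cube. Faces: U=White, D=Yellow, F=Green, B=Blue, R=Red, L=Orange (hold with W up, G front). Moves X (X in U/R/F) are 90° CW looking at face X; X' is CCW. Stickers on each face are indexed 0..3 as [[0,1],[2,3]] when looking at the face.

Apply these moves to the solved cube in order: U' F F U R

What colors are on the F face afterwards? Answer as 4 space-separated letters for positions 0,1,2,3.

Answer: O W O Y

Derivation:
After move 1 (U'): U=WWWW F=OOGG R=GGRR B=RRBB L=BBOO
After move 2 (F): F=GOGO U=WWOB R=WGWR D=RGYY L=BYOY
After move 3 (F): F=GGOO U=WWYY R=OGBR D=WWYY L=BROG
After move 4 (U): U=YWYW F=OGOO R=RRBR B=BRBB L=GGOG
After move 5 (R): R=BRRR U=YGYO F=OWOY D=WBYB B=WRWB
Query: F face = OWOY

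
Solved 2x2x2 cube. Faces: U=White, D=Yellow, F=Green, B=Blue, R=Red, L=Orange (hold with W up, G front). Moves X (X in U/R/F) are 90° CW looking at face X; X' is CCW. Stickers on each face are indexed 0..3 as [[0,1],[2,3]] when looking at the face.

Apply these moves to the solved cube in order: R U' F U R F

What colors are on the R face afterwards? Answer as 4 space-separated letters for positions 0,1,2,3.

Answer: B R O R

Derivation:
After move 1 (R): R=RRRR U=WGWG F=GYGY D=YBYB B=WBWB
After move 2 (U'): U=GGWW F=OOGY R=GYRR B=RRWB L=WBOO
After move 3 (F): F=GOYO U=GGOB R=WYWR D=RGYB L=WYOB
After move 4 (U): U=OGBG F=WYYO R=RRWR B=WYWB L=GOOB
After move 5 (R): R=WRRR U=OYBO F=WGYB D=RWYW B=GYGB
After move 6 (F): F=YWBG U=OYBO R=BROR D=RWYW L=GROW
Query: R face = BROR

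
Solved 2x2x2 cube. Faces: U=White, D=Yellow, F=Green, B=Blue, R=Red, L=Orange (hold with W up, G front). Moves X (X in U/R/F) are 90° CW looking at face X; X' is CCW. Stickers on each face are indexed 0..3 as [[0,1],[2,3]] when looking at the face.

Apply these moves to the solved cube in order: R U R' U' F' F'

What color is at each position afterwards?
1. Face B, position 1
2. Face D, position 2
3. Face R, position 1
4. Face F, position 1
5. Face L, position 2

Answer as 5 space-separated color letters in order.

After move 1 (R): R=RRRR U=WGWG F=GYGY D=YBYB B=WBWB
After move 2 (U): U=WWGG F=RRGY R=WBRR B=OOWB L=GYOO
After move 3 (R'): R=BRWR U=WWGO F=RWGG D=YRYY B=BOBB
After move 4 (U'): U=WOWG F=GYGG R=RWWR B=BRBB L=BOOO
After move 5 (F'): F=YGGG U=WORW R=RWYR D=OOYY L=BGOW
After move 6 (F'): F=GGYG U=WORY R=OWOR D=GWYY L=BWOR
Query 1: B[1] = R
Query 2: D[2] = Y
Query 3: R[1] = W
Query 4: F[1] = G
Query 5: L[2] = O

Answer: R Y W G O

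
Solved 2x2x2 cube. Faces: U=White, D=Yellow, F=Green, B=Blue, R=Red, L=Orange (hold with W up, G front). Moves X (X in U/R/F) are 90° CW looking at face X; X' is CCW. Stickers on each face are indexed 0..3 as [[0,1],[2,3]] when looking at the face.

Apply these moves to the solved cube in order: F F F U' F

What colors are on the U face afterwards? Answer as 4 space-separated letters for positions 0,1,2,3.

Answer: W R W B

Derivation:
After move 1 (F): F=GGGG U=WWOO R=WRWR D=RRYY L=OYOY
After move 2 (F): F=GGGG U=WWYY R=OROR D=WWYY L=OROR
After move 3 (F): F=GGGG U=WWRR R=YRYR D=OOYY L=OWOW
After move 4 (U'): U=WRWR F=OWGG R=GGYR B=YRBB L=BBOW
After move 5 (F): F=GOGW U=WRWB R=WGRR D=YGYY L=BOOO
Query: U face = WRWB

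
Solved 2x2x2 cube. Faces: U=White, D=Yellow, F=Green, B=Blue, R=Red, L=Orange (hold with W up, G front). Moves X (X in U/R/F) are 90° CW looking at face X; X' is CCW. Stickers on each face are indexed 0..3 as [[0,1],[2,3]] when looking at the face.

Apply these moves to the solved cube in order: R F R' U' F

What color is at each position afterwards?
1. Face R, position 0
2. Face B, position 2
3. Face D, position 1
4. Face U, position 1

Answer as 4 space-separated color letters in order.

After move 1 (R): R=RRRR U=WGWG F=GYGY D=YBYB B=WBWB
After move 2 (F): F=GGYY U=WGOO R=WRGR D=RRYB L=OYOB
After move 3 (R'): R=RRWG U=WWOW F=GGYO D=RGYY B=BBRB
After move 4 (U'): U=WWWO F=OYYO R=GGWG B=RRRB L=BBOB
After move 5 (F): F=YOOY U=WWBB R=WGOG D=WGYY L=BROG
Query 1: R[0] = W
Query 2: B[2] = R
Query 3: D[1] = G
Query 4: U[1] = W

Answer: W R G W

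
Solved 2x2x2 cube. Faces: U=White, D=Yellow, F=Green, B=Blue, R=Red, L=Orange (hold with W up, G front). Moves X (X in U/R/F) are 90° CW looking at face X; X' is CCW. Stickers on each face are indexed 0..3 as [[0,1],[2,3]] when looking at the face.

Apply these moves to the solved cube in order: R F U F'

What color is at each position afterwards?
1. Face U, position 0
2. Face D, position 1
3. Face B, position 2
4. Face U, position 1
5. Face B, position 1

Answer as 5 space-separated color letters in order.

Answer: O B W W Y

Derivation:
After move 1 (R): R=RRRR U=WGWG F=GYGY D=YBYB B=WBWB
After move 2 (F): F=GGYY U=WGOO R=WRGR D=RRYB L=OYOB
After move 3 (U): U=OWOG F=WRYY R=WBGR B=OYWB L=GGOB
After move 4 (F'): F=RYWY U=OWWG R=RBRR D=GBYB L=GGOO
Query 1: U[0] = O
Query 2: D[1] = B
Query 3: B[2] = W
Query 4: U[1] = W
Query 5: B[1] = Y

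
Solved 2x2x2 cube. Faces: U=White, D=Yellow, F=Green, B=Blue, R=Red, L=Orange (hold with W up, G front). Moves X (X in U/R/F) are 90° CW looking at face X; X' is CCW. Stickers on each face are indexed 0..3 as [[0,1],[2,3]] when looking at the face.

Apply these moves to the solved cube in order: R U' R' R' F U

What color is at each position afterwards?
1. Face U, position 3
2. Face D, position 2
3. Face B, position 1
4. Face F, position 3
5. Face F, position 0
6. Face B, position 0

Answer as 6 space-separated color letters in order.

Answer: B Y Y W W W

Derivation:
After move 1 (R): R=RRRR U=WGWG F=GYGY D=YBYB B=WBWB
After move 2 (U'): U=GGWW F=OOGY R=GYRR B=RRWB L=WBOO
After move 3 (R'): R=YRGR U=GWWR F=OGGW D=YOYY B=BRBB
After move 4 (R'): R=RRYG U=GBWB F=OWGR D=YGYW B=YROB
After move 5 (F): F=GORW U=GBOB R=WRBG D=YRYW L=WYOG
After move 6 (U): U=OGBB F=WRRW R=YRBG B=WYOB L=GOOG
Query 1: U[3] = B
Query 2: D[2] = Y
Query 3: B[1] = Y
Query 4: F[3] = W
Query 5: F[0] = W
Query 6: B[0] = W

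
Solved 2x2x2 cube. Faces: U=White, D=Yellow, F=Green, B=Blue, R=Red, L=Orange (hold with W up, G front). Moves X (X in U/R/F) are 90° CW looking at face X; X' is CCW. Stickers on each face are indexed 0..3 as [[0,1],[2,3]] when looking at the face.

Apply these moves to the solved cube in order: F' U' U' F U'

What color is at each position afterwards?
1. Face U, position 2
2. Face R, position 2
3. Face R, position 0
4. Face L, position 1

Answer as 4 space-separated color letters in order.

After move 1 (F'): F=GGGG U=WWRR R=YRYR D=OOYY L=OWOW
After move 2 (U'): U=WRWR F=OWGG R=GGYR B=YRBB L=BBOW
After move 3 (U'): U=RRWW F=BBGG R=OWYR B=GGBB L=YROW
After move 4 (F): F=GBGB U=RRWR R=WWWR D=YOYY L=YOOO
After move 5 (U'): U=RRRW F=YOGB R=GBWR B=WWBB L=GGOO
Query 1: U[2] = R
Query 2: R[2] = W
Query 3: R[0] = G
Query 4: L[1] = G

Answer: R W G G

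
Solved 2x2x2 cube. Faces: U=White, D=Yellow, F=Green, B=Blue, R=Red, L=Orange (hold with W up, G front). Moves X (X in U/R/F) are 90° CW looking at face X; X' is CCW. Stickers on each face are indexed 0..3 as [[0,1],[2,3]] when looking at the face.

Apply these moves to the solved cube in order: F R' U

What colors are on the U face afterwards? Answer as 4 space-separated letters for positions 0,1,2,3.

After move 1 (F): F=GGGG U=WWOO R=WRWR D=RRYY L=OYOY
After move 2 (R'): R=RRWW U=WBOB F=GWGO D=RGYG B=YBRB
After move 3 (U): U=OWBB F=RRGO R=YBWW B=OYRB L=GWOY
Query: U face = OWBB

Answer: O W B B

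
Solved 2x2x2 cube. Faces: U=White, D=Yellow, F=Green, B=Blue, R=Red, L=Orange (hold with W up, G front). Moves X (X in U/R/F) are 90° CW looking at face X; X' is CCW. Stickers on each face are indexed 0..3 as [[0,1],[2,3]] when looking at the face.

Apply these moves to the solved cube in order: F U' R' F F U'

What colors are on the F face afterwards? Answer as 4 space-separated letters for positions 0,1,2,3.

Answer: B G O O

Derivation:
After move 1 (F): F=GGGG U=WWOO R=WRWR D=RRYY L=OYOY
After move 2 (U'): U=WOWO F=OYGG R=GGWR B=WRBB L=BBOY
After move 3 (R'): R=GRGW U=WBWW F=OOGO D=RYYG B=YRRB
After move 4 (F): F=GOOO U=WBYB R=WRWW D=GGYG L=BROY
After move 5 (F): F=OGOO U=WBYR R=YRBW D=WWYG L=BGOG
After move 6 (U'): U=BRWY F=BGOO R=OGBW B=YRRB L=YROG
Query: F face = BGOO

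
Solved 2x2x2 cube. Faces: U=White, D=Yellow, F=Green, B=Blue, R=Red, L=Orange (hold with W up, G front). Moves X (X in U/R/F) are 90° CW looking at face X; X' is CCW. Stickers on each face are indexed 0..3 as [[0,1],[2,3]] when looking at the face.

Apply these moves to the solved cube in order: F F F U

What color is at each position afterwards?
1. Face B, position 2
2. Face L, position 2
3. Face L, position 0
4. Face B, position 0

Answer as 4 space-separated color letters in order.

Answer: B O G O

Derivation:
After move 1 (F): F=GGGG U=WWOO R=WRWR D=RRYY L=OYOY
After move 2 (F): F=GGGG U=WWYY R=OROR D=WWYY L=OROR
After move 3 (F): F=GGGG U=WWRR R=YRYR D=OOYY L=OWOW
After move 4 (U): U=RWRW F=YRGG R=BBYR B=OWBB L=GGOW
Query 1: B[2] = B
Query 2: L[2] = O
Query 3: L[0] = G
Query 4: B[0] = O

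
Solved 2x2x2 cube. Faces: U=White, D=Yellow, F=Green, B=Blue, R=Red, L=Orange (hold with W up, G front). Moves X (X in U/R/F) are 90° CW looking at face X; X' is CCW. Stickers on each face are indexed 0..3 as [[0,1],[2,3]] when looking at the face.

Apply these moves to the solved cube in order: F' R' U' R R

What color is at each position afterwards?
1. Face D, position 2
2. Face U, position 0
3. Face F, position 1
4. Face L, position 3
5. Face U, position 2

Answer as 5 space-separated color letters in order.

Answer: Y B O W W

Derivation:
After move 1 (F'): F=GGGG U=WWRR R=YRYR D=OOYY L=OWOW
After move 2 (R'): R=RRYY U=WBRB F=GWGR D=OGYG B=YBOB
After move 3 (U'): U=BBWR F=OWGR R=GWYY B=RROB L=YBOW
After move 4 (R): R=YGYW U=BWWR F=OGGG D=OOYR B=RRBB
After move 5 (R): R=YYWG U=BGWG F=OOGR D=OBYR B=RRWB
Query 1: D[2] = Y
Query 2: U[0] = B
Query 3: F[1] = O
Query 4: L[3] = W
Query 5: U[2] = W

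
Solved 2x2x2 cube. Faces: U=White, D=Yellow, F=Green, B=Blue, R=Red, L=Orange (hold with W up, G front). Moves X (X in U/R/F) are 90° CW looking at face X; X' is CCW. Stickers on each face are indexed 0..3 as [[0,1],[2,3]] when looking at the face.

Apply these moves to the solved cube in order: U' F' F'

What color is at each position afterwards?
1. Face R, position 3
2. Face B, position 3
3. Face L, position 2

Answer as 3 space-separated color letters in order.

After move 1 (U'): U=WWWW F=OOGG R=GGRR B=RRBB L=BBOO
After move 2 (F'): F=OGOG U=WWGR R=YGYR D=BOYY L=BWOW
After move 3 (F'): F=GGOO U=WWYY R=OGBR D=WWYY L=BROG
Query 1: R[3] = R
Query 2: B[3] = B
Query 3: L[2] = O

Answer: R B O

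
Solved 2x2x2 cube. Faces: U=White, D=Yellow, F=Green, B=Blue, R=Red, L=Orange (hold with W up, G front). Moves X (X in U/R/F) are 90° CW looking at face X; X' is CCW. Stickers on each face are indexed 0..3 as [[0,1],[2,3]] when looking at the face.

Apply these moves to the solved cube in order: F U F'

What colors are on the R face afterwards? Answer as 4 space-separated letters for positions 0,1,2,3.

After move 1 (F): F=GGGG U=WWOO R=WRWR D=RRYY L=OYOY
After move 2 (U): U=OWOW F=WRGG R=BBWR B=OYBB L=GGOY
After move 3 (F'): F=RGWG U=OWBW R=RBRR D=GYYY L=GWOO
Query: R face = RBRR

Answer: R B R R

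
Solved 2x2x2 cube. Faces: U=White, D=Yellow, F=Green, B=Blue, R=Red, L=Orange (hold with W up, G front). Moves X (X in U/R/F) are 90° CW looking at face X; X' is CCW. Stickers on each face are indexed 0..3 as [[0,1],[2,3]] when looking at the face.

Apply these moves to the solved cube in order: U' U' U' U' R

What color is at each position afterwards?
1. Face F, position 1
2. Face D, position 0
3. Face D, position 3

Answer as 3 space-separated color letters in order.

Answer: Y Y B

Derivation:
After move 1 (U'): U=WWWW F=OOGG R=GGRR B=RRBB L=BBOO
After move 2 (U'): U=WWWW F=BBGG R=OORR B=GGBB L=RROO
After move 3 (U'): U=WWWW F=RRGG R=BBRR B=OOBB L=GGOO
After move 4 (U'): U=WWWW F=GGGG R=RRRR B=BBBB L=OOOO
After move 5 (R): R=RRRR U=WGWG F=GYGY D=YBYB B=WBWB
Query 1: F[1] = Y
Query 2: D[0] = Y
Query 3: D[3] = B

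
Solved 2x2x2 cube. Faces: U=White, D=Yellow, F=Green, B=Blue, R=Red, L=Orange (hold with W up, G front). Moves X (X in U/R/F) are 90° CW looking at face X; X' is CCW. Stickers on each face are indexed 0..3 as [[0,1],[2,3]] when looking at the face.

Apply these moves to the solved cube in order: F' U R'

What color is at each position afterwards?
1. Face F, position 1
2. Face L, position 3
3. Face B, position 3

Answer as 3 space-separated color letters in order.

After move 1 (F'): F=GGGG U=WWRR R=YRYR D=OOYY L=OWOW
After move 2 (U): U=RWRW F=YRGG R=BBYR B=OWBB L=GGOW
After move 3 (R'): R=BRBY U=RBRO F=YWGW D=ORYG B=YWOB
Query 1: F[1] = W
Query 2: L[3] = W
Query 3: B[3] = B

Answer: W W B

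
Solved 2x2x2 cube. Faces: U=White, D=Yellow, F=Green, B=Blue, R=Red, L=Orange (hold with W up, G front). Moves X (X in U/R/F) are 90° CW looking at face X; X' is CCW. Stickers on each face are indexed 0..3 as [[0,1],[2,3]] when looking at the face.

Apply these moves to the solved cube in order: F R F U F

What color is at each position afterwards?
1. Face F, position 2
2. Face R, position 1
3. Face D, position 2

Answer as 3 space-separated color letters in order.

Answer: R B Y

Derivation:
After move 1 (F): F=GGGG U=WWOO R=WRWR D=RRYY L=OYOY
After move 2 (R): R=WWRR U=WGOG F=GRGY D=RBYB B=OBWB
After move 3 (F): F=GGYR U=WGYY R=OWGR D=RWYB L=OROB
After move 4 (U): U=YWYG F=OWYR R=OBGR B=ORWB L=GGOB
After move 5 (F): F=YORW U=YWBG R=YBGR D=GOYB L=GROW
Query 1: F[2] = R
Query 2: R[1] = B
Query 3: D[2] = Y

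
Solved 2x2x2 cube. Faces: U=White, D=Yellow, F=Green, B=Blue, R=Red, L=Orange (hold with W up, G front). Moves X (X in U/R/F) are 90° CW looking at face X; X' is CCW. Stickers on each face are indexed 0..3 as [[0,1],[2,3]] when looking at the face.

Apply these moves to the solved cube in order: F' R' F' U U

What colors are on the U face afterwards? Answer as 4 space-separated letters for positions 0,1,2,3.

After move 1 (F'): F=GGGG U=WWRR R=YRYR D=OOYY L=OWOW
After move 2 (R'): R=RRYY U=WBRB F=GWGR D=OGYG B=YBOB
After move 3 (F'): F=WRGG U=WBRY R=GROY D=WWYG L=OBOR
After move 4 (U): U=RWYB F=GRGG R=YBOY B=OBOB L=WROR
After move 5 (U): U=YRBW F=YBGG R=OBOY B=WROB L=GROR
Query: U face = YRBW

Answer: Y R B W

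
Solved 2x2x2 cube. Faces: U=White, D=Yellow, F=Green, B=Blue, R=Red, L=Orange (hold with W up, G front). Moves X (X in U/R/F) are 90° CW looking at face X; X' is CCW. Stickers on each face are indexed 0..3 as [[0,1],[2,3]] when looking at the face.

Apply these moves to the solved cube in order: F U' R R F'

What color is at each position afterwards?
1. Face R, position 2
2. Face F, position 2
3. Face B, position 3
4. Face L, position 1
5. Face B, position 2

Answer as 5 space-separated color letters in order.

After move 1 (F): F=GGGG U=WWOO R=WRWR D=RRYY L=OYOY
After move 2 (U'): U=WOWO F=OYGG R=GGWR B=WRBB L=BBOY
After move 3 (R): R=WGRG U=WYWG F=ORGY D=RBYW B=OROB
After move 4 (R): R=RWGG U=WRWY F=OBGW D=ROYO B=GRYB
After move 5 (F'): F=BWOG U=WRRG R=OWRG D=BYYO L=BYOW
Query 1: R[2] = R
Query 2: F[2] = O
Query 3: B[3] = B
Query 4: L[1] = Y
Query 5: B[2] = Y

Answer: R O B Y Y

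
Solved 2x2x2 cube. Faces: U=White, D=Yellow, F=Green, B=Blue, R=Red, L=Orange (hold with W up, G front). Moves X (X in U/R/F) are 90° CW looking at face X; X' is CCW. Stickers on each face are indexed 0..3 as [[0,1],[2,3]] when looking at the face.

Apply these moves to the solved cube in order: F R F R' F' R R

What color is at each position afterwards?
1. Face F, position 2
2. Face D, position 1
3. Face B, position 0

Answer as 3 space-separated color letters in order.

Answer: G W Y

Derivation:
After move 1 (F): F=GGGG U=WWOO R=WRWR D=RRYY L=OYOY
After move 2 (R): R=WWRR U=WGOG F=GRGY D=RBYB B=OBWB
After move 3 (F): F=GGYR U=WGYY R=OWGR D=RWYB L=OROB
After move 4 (R'): R=WROG U=WWYO F=GGYY D=RGYR B=BBWB
After move 5 (F'): F=GYGY U=WWWO R=GRRG D=RBYR L=OOOY
After move 6 (R): R=RGGR U=WYWY F=GBGR D=RWYB B=OBWB
After move 7 (R): R=GRRG U=WBWR F=GWGB D=RWYO B=YBYB
Query 1: F[2] = G
Query 2: D[1] = W
Query 3: B[0] = Y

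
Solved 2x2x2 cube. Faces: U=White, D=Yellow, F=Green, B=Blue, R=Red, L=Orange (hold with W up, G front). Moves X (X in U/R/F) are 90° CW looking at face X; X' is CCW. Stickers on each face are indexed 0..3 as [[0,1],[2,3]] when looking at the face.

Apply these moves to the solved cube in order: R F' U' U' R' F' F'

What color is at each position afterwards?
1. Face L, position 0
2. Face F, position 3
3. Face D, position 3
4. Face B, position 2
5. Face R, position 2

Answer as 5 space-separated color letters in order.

Answer: B W G O R

Derivation:
After move 1 (R): R=RRRR U=WGWG F=GYGY D=YBYB B=WBWB
After move 2 (F'): F=YYGG U=WGRR R=BRYR D=OOYB L=OGOW
After move 3 (U'): U=GRWR F=OGGG R=YYYR B=BRWB L=WBOW
After move 4 (U'): U=RRGW F=WBGG R=OGYR B=YYWB L=BROW
After move 5 (R'): R=GROY U=RWGY F=WRGW D=OBYG B=BYOB
After move 6 (F'): F=RWWG U=RWGO R=BROY D=RWYG L=BYOG
After move 7 (F'): F=WGRW U=RWBO R=WRRY D=YGYG L=BOOG
Query 1: L[0] = B
Query 2: F[3] = W
Query 3: D[3] = G
Query 4: B[2] = O
Query 5: R[2] = R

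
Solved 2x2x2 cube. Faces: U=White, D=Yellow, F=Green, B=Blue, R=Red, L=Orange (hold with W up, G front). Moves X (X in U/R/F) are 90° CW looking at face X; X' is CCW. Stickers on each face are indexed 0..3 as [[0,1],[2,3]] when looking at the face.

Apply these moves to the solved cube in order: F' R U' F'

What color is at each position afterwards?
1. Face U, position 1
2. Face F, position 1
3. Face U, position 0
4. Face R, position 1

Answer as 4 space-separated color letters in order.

Answer: G Y G O

Derivation:
After move 1 (F'): F=GGGG U=WWRR R=YRYR D=OOYY L=OWOW
After move 2 (R): R=YYRR U=WGRG F=GOGY D=OBYB B=RBWB
After move 3 (U'): U=GGWR F=OWGY R=GORR B=YYWB L=RBOW
After move 4 (F'): F=WYOG U=GGGR R=BOOR D=BWYB L=RROW
Query 1: U[1] = G
Query 2: F[1] = Y
Query 3: U[0] = G
Query 4: R[1] = O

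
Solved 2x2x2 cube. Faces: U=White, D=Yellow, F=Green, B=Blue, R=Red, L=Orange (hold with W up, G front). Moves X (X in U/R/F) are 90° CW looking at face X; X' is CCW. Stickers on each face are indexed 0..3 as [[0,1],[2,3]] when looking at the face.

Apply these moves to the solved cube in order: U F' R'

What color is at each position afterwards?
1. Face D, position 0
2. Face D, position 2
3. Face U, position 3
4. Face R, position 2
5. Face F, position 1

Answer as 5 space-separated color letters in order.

After move 1 (U): U=WWWW F=RRGG R=BBRR B=OOBB L=GGOO
After move 2 (F'): F=RGRG U=WWBR R=YBYR D=GOYY L=GWOW
After move 3 (R'): R=BRYY U=WBBO F=RWRR D=GGYG B=YOOB
Query 1: D[0] = G
Query 2: D[2] = Y
Query 3: U[3] = O
Query 4: R[2] = Y
Query 5: F[1] = W

Answer: G Y O Y W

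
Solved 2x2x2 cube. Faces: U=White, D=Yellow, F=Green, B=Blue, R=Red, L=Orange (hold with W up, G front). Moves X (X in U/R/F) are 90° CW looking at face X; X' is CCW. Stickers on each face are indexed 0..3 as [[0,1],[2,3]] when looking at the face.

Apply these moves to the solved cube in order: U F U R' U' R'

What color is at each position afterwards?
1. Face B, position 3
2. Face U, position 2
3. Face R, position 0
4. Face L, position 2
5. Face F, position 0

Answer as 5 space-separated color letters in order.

Answer: B O W O G

Derivation:
After move 1 (U): U=WWWW F=RRGG R=BBRR B=OOBB L=GGOO
After move 2 (F): F=GRGR U=WWOG R=WBWR D=RBYY L=GYOY
After move 3 (U): U=OWGW F=WBGR R=OOWR B=GYBB L=GROY
After move 4 (R'): R=OROW U=OBGG F=WWGW D=RBYR B=YYBB
After move 5 (U'): U=BGOG F=GRGW R=WWOW B=ORBB L=YYOY
After move 6 (R'): R=WWWO U=BBOO F=GGGG D=RRYW B=RRBB
Query 1: B[3] = B
Query 2: U[2] = O
Query 3: R[0] = W
Query 4: L[2] = O
Query 5: F[0] = G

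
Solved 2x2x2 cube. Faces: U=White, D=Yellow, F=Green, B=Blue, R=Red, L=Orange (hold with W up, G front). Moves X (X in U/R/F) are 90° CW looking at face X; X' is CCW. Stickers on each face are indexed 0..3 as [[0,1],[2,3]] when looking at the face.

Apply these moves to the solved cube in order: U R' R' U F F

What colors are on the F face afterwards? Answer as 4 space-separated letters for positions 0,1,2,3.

After move 1 (U): U=WWWW F=RRGG R=BBRR B=OOBB L=GGOO
After move 2 (R'): R=BRBR U=WBWO F=RWGW D=YRYG B=YOYB
After move 3 (R'): R=RRBB U=WYWY F=RBGO D=YWYW B=GORB
After move 4 (U): U=WWYY F=RRGO R=GOBB B=GGRB L=RBOO
After move 5 (F): F=GROR U=WWOB R=YOYB D=BGYW L=RYOW
After move 6 (F): F=OGRR U=WWWY R=OOBB D=YYYW L=RBOG
Query: F face = OGRR

Answer: O G R R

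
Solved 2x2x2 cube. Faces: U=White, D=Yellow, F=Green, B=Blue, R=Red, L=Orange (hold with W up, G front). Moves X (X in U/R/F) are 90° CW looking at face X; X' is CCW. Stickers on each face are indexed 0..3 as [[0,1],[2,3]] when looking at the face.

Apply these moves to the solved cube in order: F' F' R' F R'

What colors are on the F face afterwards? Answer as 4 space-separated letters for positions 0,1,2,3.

After move 1 (F'): F=GGGG U=WWRR R=YRYR D=OOYY L=OWOW
After move 2 (F'): F=GGGG U=WWYY R=OROR D=WWYY L=OROR
After move 3 (R'): R=RROO U=WBYB F=GWGY D=WGYG B=YBWB
After move 4 (F): F=GGYW U=WBRR R=YRBO D=ORYG L=OWOG
After move 5 (R'): R=ROYB U=WWRY F=GBYR D=OGYW B=GBRB
Query: F face = GBYR

Answer: G B Y R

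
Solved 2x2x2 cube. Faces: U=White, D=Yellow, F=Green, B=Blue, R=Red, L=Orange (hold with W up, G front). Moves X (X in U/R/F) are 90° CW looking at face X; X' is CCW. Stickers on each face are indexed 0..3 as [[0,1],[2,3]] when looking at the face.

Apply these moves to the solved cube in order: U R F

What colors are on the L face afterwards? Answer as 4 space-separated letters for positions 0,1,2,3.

Answer: G Y O B

Derivation:
After move 1 (U): U=WWWW F=RRGG R=BBRR B=OOBB L=GGOO
After move 2 (R): R=RBRB U=WRWG F=RYGY D=YBYO B=WOWB
After move 3 (F): F=GRYY U=WROG R=WBGB D=RRYO L=GYOB
Query: L face = GYOB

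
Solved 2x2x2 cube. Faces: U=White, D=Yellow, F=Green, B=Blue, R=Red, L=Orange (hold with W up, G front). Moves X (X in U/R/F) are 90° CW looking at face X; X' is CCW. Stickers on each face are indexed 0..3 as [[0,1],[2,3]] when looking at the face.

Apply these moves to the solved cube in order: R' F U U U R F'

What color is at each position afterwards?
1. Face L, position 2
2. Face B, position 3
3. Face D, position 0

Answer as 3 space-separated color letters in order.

After move 1 (R'): R=RRRR U=WBWB F=GWGW D=YGYG B=YBYB
After move 2 (F): F=GGWW U=WBOO R=WRBR D=RRYG L=OYOG
After move 3 (U): U=OWOB F=WRWW R=YBBR B=OYYB L=GGOG
After move 4 (U): U=OOBW F=YBWW R=OYBR B=GGYB L=WROG
After move 5 (U): U=BOWO F=OYWW R=GGBR B=WRYB L=YBOG
After move 6 (R): R=BGRG U=BYWW F=ORWG D=RYYW B=OROB
After move 7 (F'): F=RGOW U=BYBR R=YGRG D=BGYW L=YWOW
Query 1: L[2] = O
Query 2: B[3] = B
Query 3: D[0] = B

Answer: O B B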